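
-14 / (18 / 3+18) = -7 / 12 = -0.58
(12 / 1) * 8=96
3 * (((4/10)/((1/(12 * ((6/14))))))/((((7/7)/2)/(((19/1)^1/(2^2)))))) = 2052/35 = 58.63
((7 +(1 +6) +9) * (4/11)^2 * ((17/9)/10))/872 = 391/593505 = 0.00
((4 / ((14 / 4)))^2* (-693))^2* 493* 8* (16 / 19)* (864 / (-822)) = -2860088488.75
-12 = -12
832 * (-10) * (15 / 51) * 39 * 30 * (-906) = 44096832000 / 17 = 2593931294.12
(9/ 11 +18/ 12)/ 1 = 51/ 22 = 2.32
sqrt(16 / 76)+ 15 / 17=2 * sqrt(19) / 19+ 15 / 17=1.34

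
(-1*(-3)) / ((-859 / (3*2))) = -18 / 859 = -0.02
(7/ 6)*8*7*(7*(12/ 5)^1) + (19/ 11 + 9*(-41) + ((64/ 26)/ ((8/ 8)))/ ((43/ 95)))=735.77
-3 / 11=-0.27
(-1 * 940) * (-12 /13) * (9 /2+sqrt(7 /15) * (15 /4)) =6127.42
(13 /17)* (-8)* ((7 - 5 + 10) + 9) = -2184 /17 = -128.47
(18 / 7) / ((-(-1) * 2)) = 1.29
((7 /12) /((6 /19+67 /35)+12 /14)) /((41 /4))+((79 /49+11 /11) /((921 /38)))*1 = 479442637 /3798643317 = 0.13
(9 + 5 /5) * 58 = 580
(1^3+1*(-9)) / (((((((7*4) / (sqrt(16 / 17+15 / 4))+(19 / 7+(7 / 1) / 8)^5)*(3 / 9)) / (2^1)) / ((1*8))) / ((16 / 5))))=-354129667956260398574862336 / 171599766374784793879437035+104356499800365427851264*sqrt(5423) / 171599766374784793879437035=-2.02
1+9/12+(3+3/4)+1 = 13/2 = 6.50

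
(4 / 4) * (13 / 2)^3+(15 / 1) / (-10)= 2185 / 8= 273.12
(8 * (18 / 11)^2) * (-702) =-1819584 / 121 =-15037.88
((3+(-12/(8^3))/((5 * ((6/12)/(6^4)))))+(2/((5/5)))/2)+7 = -23/20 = -1.15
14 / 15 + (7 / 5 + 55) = 172 / 3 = 57.33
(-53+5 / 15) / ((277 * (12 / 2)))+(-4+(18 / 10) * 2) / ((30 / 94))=-1.29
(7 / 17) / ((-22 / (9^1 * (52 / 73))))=-1638 / 13651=-0.12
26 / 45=0.58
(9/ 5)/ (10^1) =9/ 50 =0.18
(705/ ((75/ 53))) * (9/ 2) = 22419/ 10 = 2241.90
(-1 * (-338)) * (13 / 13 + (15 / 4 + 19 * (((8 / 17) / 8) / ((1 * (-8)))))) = 1558.28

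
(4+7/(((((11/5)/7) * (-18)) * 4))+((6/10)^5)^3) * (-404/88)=-9010638764565619/531738281250000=-16.95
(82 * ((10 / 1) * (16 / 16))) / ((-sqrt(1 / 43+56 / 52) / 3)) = -4 * sqrt(343785) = -2345.33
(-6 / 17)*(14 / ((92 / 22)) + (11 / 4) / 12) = -3949 / 3128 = -1.26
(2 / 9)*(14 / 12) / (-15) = -7 / 405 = -0.02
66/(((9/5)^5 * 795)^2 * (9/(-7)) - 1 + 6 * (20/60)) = -90234375/396672282620377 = -0.00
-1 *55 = -55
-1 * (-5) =5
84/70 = 6/5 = 1.20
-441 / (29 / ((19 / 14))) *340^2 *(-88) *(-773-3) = -4724614540800 / 29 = -162917742786.21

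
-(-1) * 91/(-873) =-0.10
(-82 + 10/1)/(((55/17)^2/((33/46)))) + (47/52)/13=-20802037/4275700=-4.87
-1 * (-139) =139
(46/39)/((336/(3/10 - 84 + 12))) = -5497/21840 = -0.25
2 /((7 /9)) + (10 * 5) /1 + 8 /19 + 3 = 7447 /133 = 55.99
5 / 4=1.25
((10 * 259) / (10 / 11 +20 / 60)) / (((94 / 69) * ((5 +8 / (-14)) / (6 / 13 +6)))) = 2232.66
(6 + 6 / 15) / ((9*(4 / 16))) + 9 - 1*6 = 263 / 45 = 5.84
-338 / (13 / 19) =-494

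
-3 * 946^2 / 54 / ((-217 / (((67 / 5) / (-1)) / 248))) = -14989843 / 1210860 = -12.38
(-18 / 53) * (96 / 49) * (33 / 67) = -0.33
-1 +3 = 2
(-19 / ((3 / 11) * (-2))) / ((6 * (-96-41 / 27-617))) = -627 / 77168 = -0.01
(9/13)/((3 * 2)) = 3/26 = 0.12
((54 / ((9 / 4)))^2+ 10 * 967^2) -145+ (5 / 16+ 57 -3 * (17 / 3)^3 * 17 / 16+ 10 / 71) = 23900640829 / 2556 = 9350798.45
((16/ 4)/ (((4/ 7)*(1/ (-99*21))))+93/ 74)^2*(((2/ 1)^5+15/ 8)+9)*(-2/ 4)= -397729318467663/ 87616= -4539459898.51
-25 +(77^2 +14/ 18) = 53143/ 9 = 5904.78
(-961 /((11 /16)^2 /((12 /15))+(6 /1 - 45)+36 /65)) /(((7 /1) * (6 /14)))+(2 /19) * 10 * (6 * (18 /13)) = 32126486000 /1867061391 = 17.21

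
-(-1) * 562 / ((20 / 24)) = 3372 / 5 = 674.40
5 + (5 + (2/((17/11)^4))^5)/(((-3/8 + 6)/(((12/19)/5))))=29608614693422376767145085109/5791529754472790844422281425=5.11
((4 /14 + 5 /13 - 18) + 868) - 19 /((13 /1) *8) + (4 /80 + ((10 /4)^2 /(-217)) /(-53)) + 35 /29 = 851.75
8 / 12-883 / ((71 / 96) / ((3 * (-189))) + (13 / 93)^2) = -138565035886 / 2861643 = -48421.50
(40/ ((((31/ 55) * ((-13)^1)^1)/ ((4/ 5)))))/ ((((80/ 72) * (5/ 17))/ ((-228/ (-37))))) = -6139584/ 74555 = -82.35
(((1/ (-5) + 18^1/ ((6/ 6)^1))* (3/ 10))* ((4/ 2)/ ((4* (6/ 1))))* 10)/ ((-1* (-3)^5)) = 89/ 4860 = 0.02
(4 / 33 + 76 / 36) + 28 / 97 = 24209 / 9603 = 2.52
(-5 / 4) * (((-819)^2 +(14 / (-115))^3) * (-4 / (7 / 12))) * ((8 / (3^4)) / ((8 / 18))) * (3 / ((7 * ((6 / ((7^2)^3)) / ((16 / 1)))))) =171786363377.93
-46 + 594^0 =-45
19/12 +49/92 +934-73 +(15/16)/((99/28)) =2621225/3036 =863.38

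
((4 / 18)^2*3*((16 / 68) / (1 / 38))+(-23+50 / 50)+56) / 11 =1474 / 459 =3.21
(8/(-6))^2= 16/9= 1.78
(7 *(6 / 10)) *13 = 273 / 5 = 54.60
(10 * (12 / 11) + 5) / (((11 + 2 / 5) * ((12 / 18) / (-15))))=-13125 / 418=-31.40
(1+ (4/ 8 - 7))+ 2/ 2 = -9/ 2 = -4.50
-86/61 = -1.41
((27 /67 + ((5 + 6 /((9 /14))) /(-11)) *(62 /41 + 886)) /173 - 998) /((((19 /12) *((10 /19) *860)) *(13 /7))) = -10026580487 /13282706450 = -0.75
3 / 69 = 1 / 23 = 0.04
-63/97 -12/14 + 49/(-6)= -39409/4074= -9.67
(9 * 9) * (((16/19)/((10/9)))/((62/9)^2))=1.29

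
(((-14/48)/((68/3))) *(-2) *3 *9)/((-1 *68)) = -189/18496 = -0.01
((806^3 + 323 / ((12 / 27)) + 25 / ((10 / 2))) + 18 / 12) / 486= 2094429397 / 1944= 1077381.38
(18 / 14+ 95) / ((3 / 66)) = 14828 / 7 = 2118.29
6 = 6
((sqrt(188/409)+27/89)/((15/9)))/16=81/7120+3 * sqrt(19223)/16360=0.04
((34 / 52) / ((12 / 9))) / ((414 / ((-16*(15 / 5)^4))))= -459 / 299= -1.54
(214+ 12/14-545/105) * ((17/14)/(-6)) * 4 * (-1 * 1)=10693/63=169.73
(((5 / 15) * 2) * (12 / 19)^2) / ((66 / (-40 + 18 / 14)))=-4336 / 27797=-0.16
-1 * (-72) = 72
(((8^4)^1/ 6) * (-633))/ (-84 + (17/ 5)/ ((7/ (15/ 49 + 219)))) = -370549760/ 19311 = -19188.53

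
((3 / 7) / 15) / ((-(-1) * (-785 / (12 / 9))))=-4 / 82425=-0.00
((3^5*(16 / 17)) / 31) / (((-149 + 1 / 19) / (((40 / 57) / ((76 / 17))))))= -1296 / 166687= -0.01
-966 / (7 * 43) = -138 / 43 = -3.21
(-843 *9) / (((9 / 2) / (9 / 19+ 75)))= -2417724 / 19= -127248.63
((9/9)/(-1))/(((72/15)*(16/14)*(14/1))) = -5/384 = -0.01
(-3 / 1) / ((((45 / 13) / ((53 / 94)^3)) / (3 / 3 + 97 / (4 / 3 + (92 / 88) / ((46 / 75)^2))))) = -237649824191 / 62221539192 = -3.82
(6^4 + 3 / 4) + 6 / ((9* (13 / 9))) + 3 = 67611 / 52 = 1300.21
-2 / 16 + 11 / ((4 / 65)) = 1429 / 8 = 178.62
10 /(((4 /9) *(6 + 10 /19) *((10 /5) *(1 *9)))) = 95 /496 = 0.19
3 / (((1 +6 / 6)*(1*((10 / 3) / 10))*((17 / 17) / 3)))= 13.50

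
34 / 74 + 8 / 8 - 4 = -94 / 37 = -2.54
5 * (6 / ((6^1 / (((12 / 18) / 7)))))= 10 / 21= 0.48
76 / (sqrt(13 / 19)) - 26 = 65.88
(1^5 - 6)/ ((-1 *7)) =5/ 7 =0.71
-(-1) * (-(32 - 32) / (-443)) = 0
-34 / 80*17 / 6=-289 / 240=-1.20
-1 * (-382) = 382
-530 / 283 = -1.87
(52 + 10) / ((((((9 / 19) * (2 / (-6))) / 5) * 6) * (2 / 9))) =-1472.50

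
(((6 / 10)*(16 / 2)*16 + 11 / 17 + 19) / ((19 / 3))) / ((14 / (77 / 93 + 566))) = 616.57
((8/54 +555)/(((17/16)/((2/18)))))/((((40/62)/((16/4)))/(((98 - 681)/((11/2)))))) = -788061664/20655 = -38153.55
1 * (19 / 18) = 19 / 18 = 1.06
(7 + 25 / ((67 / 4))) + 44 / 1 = 3517 / 67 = 52.49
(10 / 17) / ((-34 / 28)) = -140 / 289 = -0.48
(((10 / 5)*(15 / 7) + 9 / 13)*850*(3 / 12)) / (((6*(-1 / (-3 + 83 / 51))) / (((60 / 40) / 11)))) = 33.00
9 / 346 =0.03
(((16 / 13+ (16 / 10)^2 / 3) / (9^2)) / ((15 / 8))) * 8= 130048 / 1184625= 0.11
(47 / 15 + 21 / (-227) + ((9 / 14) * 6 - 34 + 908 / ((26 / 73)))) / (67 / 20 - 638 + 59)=-3126167476 / 713472123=-4.38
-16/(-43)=16/43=0.37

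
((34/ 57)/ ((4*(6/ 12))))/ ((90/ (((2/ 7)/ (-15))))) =-17/ 269325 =-0.00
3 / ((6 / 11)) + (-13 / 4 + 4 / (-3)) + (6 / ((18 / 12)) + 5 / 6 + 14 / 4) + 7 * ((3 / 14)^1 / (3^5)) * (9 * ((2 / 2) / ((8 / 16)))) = 337 / 36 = 9.36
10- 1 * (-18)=28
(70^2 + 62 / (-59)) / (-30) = -163.30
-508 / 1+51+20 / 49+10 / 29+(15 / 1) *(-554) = -12456837 / 1421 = -8766.25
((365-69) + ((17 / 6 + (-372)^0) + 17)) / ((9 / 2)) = 1901 / 27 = 70.41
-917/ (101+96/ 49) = -8.91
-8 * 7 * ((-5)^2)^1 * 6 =-8400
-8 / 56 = -0.14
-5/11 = -0.45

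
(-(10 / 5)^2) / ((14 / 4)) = -8 / 7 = -1.14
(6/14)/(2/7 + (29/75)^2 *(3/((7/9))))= 1875/3773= 0.50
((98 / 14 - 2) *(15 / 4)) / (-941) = -75 / 3764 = -0.02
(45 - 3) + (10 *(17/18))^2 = 10627/81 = 131.20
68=68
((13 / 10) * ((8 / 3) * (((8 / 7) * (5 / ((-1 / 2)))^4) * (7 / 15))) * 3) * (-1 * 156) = -8652800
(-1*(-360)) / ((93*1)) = 120 / 31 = 3.87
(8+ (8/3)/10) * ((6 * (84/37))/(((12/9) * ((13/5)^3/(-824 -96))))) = -359352000/81289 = -4420.67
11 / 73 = 0.15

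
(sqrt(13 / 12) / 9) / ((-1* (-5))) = sqrt(39) / 270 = 0.02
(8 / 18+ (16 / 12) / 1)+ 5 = 61 / 9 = 6.78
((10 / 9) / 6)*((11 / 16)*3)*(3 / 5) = 11 / 48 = 0.23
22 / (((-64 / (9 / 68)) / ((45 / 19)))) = -4455 / 41344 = -0.11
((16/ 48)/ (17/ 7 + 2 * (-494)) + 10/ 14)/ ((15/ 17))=1758412/ 2173185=0.81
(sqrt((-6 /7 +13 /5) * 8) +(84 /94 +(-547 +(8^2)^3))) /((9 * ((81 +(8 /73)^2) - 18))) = 10658 * sqrt(4270) /105774165 +753110267 /1632639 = 461.29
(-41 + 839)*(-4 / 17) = -3192 / 17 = -187.76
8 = 8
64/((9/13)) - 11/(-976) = 812131/8784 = 92.46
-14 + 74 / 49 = -612 / 49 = -12.49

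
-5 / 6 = -0.83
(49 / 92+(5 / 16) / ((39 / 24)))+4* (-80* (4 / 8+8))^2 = 2212122467 / 1196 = 1849600.72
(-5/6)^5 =-0.40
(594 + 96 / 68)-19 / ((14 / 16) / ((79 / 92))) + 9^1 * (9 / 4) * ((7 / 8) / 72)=404296079 / 700672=577.01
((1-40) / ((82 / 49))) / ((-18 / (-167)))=-106379 / 492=-216.22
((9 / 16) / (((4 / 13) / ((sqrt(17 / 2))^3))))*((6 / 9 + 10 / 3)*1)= 1989*sqrt(34) / 64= 181.22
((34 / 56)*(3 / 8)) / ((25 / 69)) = 3519 / 5600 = 0.63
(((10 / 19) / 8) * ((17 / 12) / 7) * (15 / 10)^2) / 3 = 85 / 8512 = 0.01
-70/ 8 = -35/ 4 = -8.75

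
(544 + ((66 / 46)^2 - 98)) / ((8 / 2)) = 112.01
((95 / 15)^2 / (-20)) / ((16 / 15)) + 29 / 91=-27283 / 17472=-1.56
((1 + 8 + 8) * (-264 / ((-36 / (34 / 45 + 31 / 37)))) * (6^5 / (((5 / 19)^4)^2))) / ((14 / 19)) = 6586515418951027296 / 72265625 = 91143132283.86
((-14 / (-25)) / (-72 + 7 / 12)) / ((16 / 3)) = -63 / 42850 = -0.00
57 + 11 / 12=695 / 12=57.92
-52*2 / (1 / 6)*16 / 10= -4992 / 5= -998.40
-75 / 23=-3.26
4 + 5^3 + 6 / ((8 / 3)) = 525 / 4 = 131.25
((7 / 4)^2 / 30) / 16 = 49 / 7680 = 0.01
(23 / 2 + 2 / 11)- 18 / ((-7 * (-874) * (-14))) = 2751620 / 235543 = 11.68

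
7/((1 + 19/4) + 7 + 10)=4/13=0.31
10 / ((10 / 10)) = 10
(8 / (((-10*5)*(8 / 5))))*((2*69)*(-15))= 207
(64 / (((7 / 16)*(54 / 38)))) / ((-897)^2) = 19456 / 152071101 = 0.00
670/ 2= 335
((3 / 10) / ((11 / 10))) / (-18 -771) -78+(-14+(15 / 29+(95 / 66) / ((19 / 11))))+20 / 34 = -770701051 / 8557494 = -90.06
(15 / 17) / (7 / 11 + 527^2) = 55 / 17311814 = 0.00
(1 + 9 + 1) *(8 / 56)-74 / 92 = 0.77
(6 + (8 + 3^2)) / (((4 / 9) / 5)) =1035 / 4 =258.75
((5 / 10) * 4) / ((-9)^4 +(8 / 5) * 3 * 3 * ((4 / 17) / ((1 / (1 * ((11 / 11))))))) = 170 / 557973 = 0.00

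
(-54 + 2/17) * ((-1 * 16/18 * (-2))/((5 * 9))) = -14656/6885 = -2.13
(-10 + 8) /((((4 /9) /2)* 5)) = -9 /5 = -1.80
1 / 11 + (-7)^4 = 26412 / 11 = 2401.09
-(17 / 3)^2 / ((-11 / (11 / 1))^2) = -289 / 9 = -32.11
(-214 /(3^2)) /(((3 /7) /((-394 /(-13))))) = -590212 /351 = -1681.52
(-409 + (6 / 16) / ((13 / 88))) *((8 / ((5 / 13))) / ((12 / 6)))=-21136 / 5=-4227.20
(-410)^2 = 168100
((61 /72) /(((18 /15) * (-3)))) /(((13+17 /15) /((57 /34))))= -28975 /1037952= -0.03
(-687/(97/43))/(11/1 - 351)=29541/32980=0.90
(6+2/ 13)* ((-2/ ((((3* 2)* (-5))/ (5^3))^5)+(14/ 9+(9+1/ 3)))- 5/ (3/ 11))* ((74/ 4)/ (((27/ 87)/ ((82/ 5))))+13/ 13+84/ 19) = 629515373374/ 41553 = 15149697.34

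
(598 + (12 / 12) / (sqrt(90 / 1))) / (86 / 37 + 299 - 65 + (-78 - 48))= 37 *sqrt(10) / 122460 + 851 / 157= 5.42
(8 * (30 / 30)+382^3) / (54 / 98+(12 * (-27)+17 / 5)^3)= -85356432000 / 50458768687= -1.69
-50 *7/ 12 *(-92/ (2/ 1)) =4025/ 3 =1341.67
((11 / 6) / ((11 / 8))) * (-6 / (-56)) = 1 / 7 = 0.14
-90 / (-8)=45 / 4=11.25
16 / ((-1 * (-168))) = 2 / 21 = 0.10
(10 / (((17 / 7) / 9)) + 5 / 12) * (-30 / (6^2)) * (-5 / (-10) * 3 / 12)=-38225 / 9792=-3.90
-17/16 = -1.06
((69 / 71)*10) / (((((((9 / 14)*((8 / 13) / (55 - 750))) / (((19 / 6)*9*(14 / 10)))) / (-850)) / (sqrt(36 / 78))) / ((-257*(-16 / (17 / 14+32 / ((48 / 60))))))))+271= 271+182054910562000*sqrt(78) / 40967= 39247820092.42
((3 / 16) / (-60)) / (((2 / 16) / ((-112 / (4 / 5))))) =7 / 2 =3.50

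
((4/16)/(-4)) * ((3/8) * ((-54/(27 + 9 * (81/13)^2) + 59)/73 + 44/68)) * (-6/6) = 0.03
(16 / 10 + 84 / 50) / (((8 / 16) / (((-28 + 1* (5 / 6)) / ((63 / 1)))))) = -13366 / 4725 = -2.83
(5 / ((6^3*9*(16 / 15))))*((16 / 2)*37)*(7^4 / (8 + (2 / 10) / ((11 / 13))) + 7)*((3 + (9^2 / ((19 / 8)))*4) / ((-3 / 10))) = -276123040375 / 2788668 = -99016.10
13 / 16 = 0.81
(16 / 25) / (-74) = -8 / 925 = -0.01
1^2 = 1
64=64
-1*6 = -6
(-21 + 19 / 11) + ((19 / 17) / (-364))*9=-1313737 / 68068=-19.30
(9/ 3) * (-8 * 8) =-192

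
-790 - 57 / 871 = -688147 / 871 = -790.07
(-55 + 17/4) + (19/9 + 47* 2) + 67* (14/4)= 10075/36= 279.86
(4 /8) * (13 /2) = 3.25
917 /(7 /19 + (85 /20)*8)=17423 /653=26.68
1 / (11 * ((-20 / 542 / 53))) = -14363 / 110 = -130.57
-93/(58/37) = -59.33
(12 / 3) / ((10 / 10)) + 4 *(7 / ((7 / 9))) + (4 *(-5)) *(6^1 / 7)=160 / 7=22.86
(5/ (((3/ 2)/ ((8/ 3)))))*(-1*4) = -320/ 9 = -35.56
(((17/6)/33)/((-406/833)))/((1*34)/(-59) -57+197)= -119357/94467384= -0.00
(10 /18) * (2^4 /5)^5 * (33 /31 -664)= -123580.13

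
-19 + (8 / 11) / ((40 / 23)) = -1022 / 55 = -18.58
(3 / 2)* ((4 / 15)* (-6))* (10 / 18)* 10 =-40 / 3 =-13.33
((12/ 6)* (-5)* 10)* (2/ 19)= -200/ 19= -10.53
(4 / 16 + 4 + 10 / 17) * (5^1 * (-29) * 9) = -6313.90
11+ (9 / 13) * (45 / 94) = 13847 / 1222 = 11.33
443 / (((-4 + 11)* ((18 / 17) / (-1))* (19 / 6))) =-18.87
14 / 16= 0.88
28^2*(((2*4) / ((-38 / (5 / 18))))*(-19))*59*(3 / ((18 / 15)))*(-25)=-28910000 / 9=-3212222.22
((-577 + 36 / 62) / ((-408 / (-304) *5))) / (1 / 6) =-515.39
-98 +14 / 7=-96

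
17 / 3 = 5.67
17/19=0.89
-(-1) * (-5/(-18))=5/18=0.28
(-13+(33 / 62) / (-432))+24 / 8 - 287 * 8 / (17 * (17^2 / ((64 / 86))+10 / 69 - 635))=-780952895155 / 82611221472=-9.45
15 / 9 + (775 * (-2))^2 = 2402501.67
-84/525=-4/25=-0.16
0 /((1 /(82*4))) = 0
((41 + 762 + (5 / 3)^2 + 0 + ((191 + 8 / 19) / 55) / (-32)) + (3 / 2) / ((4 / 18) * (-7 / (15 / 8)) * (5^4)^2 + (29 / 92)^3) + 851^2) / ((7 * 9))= 135154212880923002857249 / 11744327018551548960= 11508.04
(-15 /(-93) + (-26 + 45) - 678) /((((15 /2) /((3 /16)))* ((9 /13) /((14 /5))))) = -154882 /2325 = -66.62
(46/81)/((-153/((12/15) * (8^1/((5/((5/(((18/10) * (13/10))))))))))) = -14720/1449981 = -0.01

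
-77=-77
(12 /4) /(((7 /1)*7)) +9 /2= 447 /98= 4.56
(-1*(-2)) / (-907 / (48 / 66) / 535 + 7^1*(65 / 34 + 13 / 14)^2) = 17316880 / 468780849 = 0.04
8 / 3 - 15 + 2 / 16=-293 / 24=-12.21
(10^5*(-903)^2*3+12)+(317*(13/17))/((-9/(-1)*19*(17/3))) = 244622700012.25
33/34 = 0.97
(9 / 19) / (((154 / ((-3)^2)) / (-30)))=-1215 / 1463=-0.83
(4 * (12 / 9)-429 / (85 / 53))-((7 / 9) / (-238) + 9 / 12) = -804497 / 3060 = -262.91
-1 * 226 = -226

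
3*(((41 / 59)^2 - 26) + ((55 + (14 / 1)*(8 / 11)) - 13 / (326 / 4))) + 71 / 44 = 2999115533 / 24965732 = 120.13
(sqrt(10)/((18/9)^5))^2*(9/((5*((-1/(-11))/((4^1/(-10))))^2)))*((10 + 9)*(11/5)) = 227601/16000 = 14.23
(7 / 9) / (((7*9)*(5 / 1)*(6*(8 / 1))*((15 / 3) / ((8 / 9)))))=1 / 109350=0.00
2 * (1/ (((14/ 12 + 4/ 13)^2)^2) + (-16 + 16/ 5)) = -4403425888/ 174900625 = -25.18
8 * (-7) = -56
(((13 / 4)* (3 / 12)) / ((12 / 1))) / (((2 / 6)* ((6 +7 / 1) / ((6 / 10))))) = 0.01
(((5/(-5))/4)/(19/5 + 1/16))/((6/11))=-110/927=-0.12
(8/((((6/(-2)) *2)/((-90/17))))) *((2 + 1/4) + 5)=51.18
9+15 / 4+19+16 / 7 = 953 / 28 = 34.04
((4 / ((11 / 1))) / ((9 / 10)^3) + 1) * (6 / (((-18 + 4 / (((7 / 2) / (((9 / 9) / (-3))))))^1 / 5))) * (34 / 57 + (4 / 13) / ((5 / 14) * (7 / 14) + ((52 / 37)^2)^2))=-14946942475333750 / 9093700091823633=-1.64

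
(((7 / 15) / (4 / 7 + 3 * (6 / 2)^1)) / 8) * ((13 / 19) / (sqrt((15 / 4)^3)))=637 * sqrt(15) / 4296375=0.00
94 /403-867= -349307 /403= -866.77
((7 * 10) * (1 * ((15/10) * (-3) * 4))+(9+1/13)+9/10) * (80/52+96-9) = -110675.12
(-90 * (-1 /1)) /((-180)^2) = 1 /360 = 0.00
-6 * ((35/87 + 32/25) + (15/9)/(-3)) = -14704/2175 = -6.76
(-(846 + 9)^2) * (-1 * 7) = 5117175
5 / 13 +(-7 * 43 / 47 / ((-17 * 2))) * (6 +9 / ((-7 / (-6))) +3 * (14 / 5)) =236308 / 51935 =4.55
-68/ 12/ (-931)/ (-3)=-0.00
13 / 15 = 0.87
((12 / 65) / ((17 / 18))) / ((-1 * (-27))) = 8 / 1105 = 0.01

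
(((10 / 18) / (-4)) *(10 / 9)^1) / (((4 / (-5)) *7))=125 / 4536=0.03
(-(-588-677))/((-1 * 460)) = -11/4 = -2.75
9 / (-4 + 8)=9 / 4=2.25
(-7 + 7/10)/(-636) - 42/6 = -14819/2120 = -6.99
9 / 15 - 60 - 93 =-762 / 5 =-152.40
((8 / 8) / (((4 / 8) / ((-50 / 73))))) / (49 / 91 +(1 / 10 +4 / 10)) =-2600 / 1971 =-1.32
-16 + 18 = 2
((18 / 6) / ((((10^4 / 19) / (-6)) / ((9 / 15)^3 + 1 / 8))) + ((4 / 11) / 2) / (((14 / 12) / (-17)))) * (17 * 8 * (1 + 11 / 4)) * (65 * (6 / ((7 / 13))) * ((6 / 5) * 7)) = -79470709678737 / 9625000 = -8256697.11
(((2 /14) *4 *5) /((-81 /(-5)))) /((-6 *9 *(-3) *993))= 50 /45605511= 0.00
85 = 85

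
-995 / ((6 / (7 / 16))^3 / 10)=-1706425 / 442368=-3.86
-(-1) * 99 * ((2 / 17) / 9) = 22 / 17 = 1.29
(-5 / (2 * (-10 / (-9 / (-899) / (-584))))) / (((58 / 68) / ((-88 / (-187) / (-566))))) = 9 / 2154403156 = 0.00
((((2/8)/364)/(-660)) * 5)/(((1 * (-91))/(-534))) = -89/2914912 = -0.00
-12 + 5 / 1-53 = -60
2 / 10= 1 / 5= 0.20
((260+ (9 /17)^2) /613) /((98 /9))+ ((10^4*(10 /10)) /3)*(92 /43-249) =-822868.18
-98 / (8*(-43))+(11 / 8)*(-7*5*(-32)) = 264929 / 172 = 1540.28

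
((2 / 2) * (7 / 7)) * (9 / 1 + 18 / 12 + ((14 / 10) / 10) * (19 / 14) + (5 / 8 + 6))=3463 / 200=17.32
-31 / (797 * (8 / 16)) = -62 / 797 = -0.08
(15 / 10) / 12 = 1 / 8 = 0.12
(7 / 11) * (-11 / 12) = -7 / 12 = -0.58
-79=-79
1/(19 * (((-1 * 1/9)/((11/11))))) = -9/19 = -0.47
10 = 10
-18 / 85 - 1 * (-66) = 5592 / 85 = 65.79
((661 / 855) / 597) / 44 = 661 / 22459140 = 0.00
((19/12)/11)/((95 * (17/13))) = 13/11220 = 0.00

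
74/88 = 37/44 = 0.84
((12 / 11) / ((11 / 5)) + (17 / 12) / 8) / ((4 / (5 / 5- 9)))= -7817 / 5808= -1.35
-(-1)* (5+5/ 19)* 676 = 67600/ 19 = 3557.89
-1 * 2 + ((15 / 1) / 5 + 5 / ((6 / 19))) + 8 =24.83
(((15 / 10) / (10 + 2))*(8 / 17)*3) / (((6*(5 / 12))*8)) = 3 / 340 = 0.01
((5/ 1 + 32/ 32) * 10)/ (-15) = -4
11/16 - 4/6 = 1/48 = 0.02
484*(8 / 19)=3872 / 19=203.79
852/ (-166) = -426/ 83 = -5.13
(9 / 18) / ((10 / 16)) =4 / 5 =0.80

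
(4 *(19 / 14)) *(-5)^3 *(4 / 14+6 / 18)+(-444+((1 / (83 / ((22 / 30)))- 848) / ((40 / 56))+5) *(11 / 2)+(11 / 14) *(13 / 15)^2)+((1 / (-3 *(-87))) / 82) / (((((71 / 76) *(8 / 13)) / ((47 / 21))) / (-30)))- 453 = -201326029758698 / 25749905475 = -7818.52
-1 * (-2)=2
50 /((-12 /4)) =-50 /3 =-16.67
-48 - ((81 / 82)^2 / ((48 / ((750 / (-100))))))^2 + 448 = 18517831121575 / 46297268224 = 399.98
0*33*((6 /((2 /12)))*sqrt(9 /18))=0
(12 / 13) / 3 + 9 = 121 / 13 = 9.31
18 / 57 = 6 / 19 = 0.32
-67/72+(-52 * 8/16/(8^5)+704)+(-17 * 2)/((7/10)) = 675566797/1032192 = 654.50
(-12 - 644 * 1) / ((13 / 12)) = -605.54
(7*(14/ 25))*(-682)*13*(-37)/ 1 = 32148116/ 25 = 1285924.64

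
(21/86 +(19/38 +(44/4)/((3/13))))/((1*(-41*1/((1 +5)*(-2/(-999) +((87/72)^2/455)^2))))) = -6387405730453/448045166499840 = -0.01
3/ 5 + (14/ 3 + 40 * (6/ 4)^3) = 2104/ 15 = 140.27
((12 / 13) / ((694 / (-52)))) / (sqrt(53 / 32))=-96* sqrt(106) / 18391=-0.05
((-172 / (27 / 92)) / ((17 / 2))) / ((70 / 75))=-79120 / 1071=-73.87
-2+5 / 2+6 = 13 / 2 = 6.50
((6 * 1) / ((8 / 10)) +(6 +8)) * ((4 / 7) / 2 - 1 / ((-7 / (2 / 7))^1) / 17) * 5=25800 / 833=30.97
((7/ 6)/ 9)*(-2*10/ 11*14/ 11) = -980/ 3267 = -0.30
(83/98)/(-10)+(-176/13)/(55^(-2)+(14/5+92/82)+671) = -0.10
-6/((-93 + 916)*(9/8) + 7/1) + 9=67119/7463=8.99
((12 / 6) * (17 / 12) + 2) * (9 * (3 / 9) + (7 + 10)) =290 / 3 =96.67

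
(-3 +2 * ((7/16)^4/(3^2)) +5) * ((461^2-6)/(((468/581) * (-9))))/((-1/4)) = 73122740303375/310542336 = 235467.86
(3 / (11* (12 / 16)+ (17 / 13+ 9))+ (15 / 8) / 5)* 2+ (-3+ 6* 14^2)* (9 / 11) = 40795593 / 42460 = 960.80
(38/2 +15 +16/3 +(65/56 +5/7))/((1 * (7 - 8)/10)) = -4945/12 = -412.08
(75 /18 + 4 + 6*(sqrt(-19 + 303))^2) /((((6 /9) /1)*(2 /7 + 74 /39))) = 2804529 /2384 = 1176.40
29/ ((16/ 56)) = 203/ 2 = 101.50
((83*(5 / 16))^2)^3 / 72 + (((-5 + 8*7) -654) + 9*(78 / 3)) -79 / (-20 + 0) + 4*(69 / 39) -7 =332020159976448641 / 78517370880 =4228620.45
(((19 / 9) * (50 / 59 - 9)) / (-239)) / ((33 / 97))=886483 / 4187997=0.21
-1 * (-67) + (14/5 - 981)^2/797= 25256856/19925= 1267.60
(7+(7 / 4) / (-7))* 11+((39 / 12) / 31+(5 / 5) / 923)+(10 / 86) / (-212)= 19394566271 / 260836108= 74.36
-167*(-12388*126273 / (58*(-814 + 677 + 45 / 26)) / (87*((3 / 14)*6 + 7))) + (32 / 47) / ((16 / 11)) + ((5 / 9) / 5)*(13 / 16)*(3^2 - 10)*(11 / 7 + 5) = -93852939544465589 / 2031864564744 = -46190.55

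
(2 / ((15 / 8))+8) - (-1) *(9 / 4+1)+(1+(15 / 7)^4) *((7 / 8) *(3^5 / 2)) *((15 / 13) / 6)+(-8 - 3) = 484608469 / 1070160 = 452.84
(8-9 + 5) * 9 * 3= 108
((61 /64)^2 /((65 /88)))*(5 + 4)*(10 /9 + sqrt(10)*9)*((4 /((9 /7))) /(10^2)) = 286517 /748800 + 2578653*sqrt(10) /832000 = 10.18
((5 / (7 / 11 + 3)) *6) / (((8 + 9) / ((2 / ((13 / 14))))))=1.05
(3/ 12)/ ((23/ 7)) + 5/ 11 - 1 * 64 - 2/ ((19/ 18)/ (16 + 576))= -1185.15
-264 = -264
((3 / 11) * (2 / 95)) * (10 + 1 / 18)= 181 / 3135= 0.06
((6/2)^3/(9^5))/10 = 1/21870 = 0.00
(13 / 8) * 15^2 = 2925 / 8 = 365.62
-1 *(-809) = 809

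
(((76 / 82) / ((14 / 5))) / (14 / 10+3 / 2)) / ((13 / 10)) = 9500 / 108199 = 0.09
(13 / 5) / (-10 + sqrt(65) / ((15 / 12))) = -65 / 146- 13 * sqrt(65) / 365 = -0.73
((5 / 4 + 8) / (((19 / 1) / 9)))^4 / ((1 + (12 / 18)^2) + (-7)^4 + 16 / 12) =110667332889 / 721757315584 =0.15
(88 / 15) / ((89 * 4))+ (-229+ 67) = -216248 / 1335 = -161.98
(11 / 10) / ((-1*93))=-11 / 930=-0.01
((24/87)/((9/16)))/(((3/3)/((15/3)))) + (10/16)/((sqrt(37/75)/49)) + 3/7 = 46.48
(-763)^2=582169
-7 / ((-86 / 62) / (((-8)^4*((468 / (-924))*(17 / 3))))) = -28061696 / 473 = -59327.05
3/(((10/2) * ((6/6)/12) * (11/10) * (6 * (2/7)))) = 42/11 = 3.82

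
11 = 11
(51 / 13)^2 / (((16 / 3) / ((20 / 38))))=39015 / 25688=1.52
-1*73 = -73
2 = 2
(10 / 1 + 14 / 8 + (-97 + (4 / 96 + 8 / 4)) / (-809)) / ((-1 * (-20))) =0.59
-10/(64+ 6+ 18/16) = -80/569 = -0.14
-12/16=-3/4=-0.75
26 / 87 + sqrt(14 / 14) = 113 / 87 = 1.30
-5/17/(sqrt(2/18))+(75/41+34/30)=21749/10455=2.08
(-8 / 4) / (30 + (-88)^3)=0.00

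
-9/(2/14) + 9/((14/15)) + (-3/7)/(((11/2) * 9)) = -24655/462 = -53.37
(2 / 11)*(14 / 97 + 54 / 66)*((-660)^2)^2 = 3221000640000 / 97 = 33206192164.95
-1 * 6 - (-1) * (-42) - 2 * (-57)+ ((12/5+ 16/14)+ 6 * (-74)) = -13106/35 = -374.46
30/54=5/9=0.56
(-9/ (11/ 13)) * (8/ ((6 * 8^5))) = -39/ 90112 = -0.00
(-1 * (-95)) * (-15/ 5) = -285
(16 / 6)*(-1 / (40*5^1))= -1 / 75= -0.01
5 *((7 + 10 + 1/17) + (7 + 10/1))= 2895/17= 170.29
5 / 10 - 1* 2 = -1.50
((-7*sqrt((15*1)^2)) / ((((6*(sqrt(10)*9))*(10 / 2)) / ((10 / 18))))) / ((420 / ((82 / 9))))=-41*sqrt(10) / 87480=-0.00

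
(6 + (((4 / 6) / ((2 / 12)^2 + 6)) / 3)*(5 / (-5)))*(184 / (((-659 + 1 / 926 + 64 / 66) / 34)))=-247375077312 / 4363448369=-56.69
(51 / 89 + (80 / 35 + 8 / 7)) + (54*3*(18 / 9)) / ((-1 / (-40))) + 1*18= 8087787 / 623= 12982.00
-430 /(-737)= 0.58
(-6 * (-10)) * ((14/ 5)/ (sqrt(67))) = 168 * sqrt(67)/ 67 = 20.52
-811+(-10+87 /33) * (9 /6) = -18085 /22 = -822.05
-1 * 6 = -6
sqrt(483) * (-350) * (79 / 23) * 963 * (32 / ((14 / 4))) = -243446400 * sqrt(483) / 23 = -232621089.84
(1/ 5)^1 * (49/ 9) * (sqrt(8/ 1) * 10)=196 * sqrt(2)/ 9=30.80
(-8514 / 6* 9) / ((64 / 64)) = -12771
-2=-2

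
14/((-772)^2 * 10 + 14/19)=133/56618487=0.00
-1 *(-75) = 75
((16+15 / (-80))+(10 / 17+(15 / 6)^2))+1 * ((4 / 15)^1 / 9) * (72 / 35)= 3243229 / 142800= 22.71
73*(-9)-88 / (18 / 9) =-701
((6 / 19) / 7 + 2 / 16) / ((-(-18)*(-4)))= -181 / 76608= -0.00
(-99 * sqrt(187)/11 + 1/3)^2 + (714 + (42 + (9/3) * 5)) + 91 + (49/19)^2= 52035211/3249-6 * sqrt(187)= 15933.71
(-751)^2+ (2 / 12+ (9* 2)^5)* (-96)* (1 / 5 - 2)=1635406901 / 5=327081380.20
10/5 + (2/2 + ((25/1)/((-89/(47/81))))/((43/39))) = 294712/103329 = 2.85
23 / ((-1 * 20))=-23 / 20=-1.15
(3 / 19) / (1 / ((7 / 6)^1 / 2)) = 7 / 76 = 0.09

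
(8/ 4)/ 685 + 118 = 80832/ 685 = 118.00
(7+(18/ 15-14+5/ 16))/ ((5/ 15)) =-1317/ 80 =-16.46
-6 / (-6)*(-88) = -88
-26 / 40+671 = 13407 / 20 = 670.35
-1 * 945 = -945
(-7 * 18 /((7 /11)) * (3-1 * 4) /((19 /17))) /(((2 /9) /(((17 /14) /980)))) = 257499 /260680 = 0.99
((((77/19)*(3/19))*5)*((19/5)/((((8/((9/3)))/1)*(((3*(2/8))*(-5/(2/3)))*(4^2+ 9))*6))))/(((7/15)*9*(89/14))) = -0.00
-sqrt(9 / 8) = -3 * sqrt(2) / 4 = -1.06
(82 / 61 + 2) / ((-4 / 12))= -10.03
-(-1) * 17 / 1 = 17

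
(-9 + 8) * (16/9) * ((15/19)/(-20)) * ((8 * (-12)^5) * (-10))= 26542080/19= 1396951.58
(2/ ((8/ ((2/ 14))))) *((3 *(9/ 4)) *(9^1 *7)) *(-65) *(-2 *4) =15795/ 2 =7897.50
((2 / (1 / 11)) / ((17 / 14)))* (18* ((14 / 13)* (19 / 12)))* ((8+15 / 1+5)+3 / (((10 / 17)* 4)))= 35976633 / 2210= 16279.02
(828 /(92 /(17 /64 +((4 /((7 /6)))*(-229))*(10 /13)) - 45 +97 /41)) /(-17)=432454839 /379897589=1.14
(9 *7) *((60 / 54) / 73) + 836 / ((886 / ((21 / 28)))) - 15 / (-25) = 732989 / 323390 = 2.27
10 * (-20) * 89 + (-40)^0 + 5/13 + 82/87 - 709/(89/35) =-1819561717/100659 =-18076.49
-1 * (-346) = 346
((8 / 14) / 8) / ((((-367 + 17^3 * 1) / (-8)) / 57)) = -0.01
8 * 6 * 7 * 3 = 1008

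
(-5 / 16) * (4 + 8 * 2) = -25 / 4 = -6.25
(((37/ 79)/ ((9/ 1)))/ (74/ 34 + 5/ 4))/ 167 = 2516/ 27665721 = 0.00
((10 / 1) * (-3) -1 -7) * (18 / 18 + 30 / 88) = -1121 / 22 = -50.95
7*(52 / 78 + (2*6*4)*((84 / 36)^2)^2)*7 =1883266 / 27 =69750.59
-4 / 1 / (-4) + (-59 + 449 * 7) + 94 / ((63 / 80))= 201875 / 63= 3204.37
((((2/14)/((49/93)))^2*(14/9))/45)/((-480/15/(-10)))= 961/1210104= 0.00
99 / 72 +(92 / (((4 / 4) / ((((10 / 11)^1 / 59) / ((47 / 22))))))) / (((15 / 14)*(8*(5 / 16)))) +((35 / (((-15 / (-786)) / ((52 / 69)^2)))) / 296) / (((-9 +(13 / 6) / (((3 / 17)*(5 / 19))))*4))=36333926878169 / 22072934805720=1.65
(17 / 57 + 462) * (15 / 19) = 131755 / 361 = 364.97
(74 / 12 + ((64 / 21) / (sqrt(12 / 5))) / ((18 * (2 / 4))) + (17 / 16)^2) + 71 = 32 * sqrt(15) / 567 + 60131 / 768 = 78.51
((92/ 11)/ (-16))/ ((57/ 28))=-161/ 627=-0.26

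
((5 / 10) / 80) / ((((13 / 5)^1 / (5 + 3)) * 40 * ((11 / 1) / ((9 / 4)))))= 9 / 91520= 0.00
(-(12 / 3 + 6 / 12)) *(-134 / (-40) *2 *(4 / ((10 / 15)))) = -1809 / 10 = -180.90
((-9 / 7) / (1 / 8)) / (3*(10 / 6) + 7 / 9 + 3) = -648 / 553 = -1.17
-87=-87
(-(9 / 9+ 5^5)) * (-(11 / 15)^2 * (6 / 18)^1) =126082 / 225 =560.36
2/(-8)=-1/4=-0.25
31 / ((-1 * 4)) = -7.75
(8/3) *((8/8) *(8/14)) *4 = 128/21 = 6.10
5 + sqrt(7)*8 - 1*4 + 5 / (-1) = -4 + 8*sqrt(7) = 17.17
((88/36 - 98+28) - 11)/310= -707/2790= -0.25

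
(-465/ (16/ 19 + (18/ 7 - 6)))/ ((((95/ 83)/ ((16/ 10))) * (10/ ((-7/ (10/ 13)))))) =-228.70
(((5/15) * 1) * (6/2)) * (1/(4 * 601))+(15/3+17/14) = 104581/16828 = 6.21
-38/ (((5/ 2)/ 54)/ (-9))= 36936/ 5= 7387.20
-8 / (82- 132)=4 / 25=0.16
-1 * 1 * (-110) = 110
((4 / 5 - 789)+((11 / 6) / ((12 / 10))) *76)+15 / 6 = -60263 / 90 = -669.59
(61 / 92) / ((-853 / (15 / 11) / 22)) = -915 / 39238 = -0.02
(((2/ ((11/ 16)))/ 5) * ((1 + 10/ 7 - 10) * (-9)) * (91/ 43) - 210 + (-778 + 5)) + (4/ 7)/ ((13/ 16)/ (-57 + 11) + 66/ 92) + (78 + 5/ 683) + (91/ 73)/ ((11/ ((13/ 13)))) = -69728141577399/ 85017821735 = -820.16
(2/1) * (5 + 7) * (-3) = -72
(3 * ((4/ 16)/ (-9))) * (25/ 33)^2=-625/ 13068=-0.05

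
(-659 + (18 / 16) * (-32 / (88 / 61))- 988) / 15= -12261 / 110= -111.46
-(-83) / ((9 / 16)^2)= 262.32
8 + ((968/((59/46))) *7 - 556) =279364/59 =4734.98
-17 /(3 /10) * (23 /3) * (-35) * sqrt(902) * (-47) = -6431950 * sqrt(902) /9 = -21463642.15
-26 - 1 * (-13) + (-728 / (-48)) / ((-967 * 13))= -75433 / 5802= -13.00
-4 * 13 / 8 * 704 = -4576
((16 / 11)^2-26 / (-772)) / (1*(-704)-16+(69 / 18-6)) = -301167 / 101188549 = -0.00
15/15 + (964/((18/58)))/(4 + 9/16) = 447953/657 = 681.82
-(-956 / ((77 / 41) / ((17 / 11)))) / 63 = 666332 / 53361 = 12.49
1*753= 753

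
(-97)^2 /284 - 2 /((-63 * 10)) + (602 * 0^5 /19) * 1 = 2964119 /89460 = 33.13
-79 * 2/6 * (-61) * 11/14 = 53009/42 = 1262.12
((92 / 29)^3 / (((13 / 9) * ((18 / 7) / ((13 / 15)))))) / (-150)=-1362704 / 27437625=-0.05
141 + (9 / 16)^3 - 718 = -2362663 / 4096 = -576.82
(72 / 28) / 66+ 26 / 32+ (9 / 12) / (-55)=0.84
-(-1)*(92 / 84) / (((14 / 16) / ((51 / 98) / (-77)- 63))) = -78.87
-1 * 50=-50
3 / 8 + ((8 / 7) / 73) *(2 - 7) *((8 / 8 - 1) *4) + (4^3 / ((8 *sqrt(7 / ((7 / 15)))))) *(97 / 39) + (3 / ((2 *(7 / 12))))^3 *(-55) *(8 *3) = -61584891 / 2744 + 776 *sqrt(15) / 585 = -22438.34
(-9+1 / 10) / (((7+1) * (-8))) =89 / 640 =0.14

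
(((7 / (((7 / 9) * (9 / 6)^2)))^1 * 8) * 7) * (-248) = -55552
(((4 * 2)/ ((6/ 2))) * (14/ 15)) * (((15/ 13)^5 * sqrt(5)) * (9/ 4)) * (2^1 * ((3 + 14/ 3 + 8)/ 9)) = 14805000 * sqrt(5)/ 371293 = 89.16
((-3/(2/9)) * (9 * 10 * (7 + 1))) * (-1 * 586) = 5695920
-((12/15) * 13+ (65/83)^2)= -379353/34445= -11.01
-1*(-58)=58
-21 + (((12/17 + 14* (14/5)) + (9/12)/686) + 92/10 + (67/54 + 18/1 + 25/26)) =3954945361/81867240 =48.31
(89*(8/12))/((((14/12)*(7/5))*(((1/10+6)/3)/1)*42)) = 8900/20923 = 0.43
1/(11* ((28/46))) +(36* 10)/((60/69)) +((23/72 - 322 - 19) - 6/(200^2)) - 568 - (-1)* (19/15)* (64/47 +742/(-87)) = -3171259851059/6297060000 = -503.61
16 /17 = 0.94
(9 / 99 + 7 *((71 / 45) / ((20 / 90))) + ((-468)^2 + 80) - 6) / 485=24106257 / 53350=451.85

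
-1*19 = -19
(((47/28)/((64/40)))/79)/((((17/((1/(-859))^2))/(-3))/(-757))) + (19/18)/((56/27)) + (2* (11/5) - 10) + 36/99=-57716289013611/12208801934560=-4.73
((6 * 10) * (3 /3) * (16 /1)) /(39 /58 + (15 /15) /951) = 52951680 /37147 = 1425.46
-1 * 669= -669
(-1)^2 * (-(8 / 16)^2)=-1 / 4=-0.25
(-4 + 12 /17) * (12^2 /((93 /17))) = -2688 /31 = -86.71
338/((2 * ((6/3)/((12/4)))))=507/2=253.50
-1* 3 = -3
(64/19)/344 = 8/817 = 0.01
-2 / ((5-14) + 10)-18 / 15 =-16 / 5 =-3.20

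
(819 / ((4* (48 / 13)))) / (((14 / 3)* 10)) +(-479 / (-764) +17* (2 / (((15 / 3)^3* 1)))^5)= 2708685329333799 / 1492187500000000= 1.82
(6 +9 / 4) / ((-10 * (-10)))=33 / 400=0.08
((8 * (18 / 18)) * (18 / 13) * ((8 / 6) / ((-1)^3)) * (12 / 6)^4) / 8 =-384 / 13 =-29.54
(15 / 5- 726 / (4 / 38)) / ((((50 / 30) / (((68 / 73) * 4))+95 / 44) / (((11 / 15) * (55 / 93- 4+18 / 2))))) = -10845.58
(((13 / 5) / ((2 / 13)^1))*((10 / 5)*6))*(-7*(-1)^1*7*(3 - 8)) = -49686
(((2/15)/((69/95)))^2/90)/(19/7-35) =-2527/217887165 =-0.00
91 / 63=13 / 9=1.44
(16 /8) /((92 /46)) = 1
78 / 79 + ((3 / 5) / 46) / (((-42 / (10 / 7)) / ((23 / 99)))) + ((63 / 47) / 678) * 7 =2037523105 / 2035329219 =1.00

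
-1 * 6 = -6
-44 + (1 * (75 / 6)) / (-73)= -6449 / 146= -44.17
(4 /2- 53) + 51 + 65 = 65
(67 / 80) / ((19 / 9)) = 603 / 1520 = 0.40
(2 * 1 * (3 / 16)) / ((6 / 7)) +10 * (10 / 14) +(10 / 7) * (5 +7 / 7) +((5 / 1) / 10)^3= 1823 / 112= 16.28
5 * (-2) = -10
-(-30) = 30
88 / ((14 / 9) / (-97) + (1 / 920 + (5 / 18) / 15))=212034240 / 8599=24658.01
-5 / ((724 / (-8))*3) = 10 / 543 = 0.02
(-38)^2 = 1444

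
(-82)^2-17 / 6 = 40327 / 6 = 6721.17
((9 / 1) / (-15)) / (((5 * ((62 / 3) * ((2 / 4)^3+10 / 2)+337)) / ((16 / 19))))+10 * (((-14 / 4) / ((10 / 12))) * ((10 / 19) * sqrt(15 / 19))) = -420 * sqrt(285) / 361-576 / 2524625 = -19.64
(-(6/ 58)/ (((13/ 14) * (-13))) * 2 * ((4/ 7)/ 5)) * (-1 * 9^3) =-34992/ 24505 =-1.43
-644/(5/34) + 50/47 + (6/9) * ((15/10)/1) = -1028627/235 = -4377.14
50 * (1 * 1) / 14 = 25 / 7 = 3.57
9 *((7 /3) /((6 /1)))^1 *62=217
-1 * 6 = -6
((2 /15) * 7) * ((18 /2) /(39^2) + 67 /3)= 158564 /7605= 20.85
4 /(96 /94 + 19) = 188 /941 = 0.20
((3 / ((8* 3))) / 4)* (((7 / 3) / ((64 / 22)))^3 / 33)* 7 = 290521 / 84934656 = 0.00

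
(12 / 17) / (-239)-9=-36579 / 4063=-9.00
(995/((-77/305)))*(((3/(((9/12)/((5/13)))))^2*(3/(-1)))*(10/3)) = 1213900000/13013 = 93283.64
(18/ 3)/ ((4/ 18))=27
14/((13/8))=112/13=8.62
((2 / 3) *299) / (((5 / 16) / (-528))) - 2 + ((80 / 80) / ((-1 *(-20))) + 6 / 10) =-6735899 / 20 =-336794.95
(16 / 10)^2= 64 / 25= 2.56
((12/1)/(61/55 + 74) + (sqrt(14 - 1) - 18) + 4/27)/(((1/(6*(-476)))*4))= 341068/27 - 714*sqrt(13)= 10057.78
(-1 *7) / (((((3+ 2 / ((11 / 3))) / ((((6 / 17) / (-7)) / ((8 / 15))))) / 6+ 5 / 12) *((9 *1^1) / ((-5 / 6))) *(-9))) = 3850 / 311877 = 0.01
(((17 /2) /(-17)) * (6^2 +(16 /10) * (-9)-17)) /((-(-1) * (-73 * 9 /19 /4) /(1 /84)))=437 /137970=0.00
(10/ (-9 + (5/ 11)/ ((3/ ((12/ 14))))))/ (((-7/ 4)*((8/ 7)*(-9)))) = -385/ 6147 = -0.06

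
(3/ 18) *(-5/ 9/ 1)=-0.09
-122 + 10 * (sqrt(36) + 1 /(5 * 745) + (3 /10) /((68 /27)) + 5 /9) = -25190951 /455940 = -55.25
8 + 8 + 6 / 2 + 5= 24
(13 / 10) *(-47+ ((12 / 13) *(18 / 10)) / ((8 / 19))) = -5597 / 100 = -55.97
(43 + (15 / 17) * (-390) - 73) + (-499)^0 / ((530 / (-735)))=-676659 / 1802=-375.50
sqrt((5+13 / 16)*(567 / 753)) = 9*sqrt(54467) / 1004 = 2.09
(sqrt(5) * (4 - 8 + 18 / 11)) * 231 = -1220.89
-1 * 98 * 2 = -196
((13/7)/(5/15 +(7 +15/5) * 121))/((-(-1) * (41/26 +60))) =1014/40692617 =0.00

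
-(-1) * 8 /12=2 /3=0.67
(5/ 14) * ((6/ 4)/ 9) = 5/ 84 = 0.06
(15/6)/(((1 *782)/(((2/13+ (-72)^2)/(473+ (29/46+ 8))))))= 33697/979251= 0.03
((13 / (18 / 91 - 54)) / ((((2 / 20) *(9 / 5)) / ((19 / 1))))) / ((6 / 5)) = -2809625 / 132192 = -21.25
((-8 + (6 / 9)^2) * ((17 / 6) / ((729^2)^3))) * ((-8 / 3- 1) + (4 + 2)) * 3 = -4046 / 4052555153018976267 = -0.00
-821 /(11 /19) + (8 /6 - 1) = -46786 /33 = -1417.76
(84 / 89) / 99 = 28 / 2937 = 0.01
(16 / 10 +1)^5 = 371293 / 3125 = 118.81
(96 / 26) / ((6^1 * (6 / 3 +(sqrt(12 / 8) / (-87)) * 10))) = 580 * sqrt(6) / 65273 +20184 / 65273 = 0.33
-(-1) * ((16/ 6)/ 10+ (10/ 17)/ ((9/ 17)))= 62/ 45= 1.38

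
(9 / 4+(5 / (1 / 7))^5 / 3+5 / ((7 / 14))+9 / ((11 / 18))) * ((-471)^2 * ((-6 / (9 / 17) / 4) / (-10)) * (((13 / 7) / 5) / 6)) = 12588823538707169 / 184800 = 68121339495.17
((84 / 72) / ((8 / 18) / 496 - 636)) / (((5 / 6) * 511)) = -1116 / 259067875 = -0.00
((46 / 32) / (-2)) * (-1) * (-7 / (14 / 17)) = -391 / 64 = -6.11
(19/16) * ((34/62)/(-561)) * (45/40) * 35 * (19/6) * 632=-998165/10912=-91.47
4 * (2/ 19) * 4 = 32/ 19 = 1.68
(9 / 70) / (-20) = -9 / 1400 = -0.01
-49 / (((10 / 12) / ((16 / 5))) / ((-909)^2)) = -3886825824 / 25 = -155473032.96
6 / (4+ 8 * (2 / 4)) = 3 / 4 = 0.75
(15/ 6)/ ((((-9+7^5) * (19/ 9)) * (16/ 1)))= 45/ 10213184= 0.00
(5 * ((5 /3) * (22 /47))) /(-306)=-275 /21573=-0.01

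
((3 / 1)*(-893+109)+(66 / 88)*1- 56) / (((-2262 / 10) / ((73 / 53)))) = 3514585 / 239772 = 14.66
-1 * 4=-4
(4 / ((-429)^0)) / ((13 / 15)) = 60 / 13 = 4.62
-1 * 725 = -725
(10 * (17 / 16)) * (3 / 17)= 15 / 8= 1.88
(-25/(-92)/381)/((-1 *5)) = -0.00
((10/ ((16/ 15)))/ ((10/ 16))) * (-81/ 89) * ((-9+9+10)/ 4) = -6075/ 178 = -34.13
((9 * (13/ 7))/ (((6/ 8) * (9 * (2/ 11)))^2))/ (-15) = -6292/ 8505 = -0.74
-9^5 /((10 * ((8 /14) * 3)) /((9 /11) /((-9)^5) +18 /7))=-3897213 /440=-8857.30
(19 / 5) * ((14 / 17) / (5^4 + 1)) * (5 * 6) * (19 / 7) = 2166 / 5321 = 0.41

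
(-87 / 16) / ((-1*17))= 0.32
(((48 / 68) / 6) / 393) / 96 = 1 / 320688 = 0.00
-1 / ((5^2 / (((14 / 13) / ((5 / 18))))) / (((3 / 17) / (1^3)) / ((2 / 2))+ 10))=-1.58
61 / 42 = 1.45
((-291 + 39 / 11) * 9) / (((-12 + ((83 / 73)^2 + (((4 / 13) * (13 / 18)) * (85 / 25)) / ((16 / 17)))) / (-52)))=-2838938207040 / 209012749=-13582.61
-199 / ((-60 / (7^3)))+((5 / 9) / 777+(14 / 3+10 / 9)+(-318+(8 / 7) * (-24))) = 111603607 / 139860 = 797.97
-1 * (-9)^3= 729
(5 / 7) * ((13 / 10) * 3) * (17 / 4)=663 / 56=11.84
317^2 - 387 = 100102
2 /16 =1 /8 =0.12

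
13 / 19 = 0.68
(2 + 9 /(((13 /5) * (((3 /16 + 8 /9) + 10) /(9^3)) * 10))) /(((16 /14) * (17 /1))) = 1798517 /1409980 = 1.28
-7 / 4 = -1.75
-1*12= -12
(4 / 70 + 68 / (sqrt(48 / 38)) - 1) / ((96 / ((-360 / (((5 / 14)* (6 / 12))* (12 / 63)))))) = 2079 / 20 - 2499* sqrt(114) / 4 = -6566.55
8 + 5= 13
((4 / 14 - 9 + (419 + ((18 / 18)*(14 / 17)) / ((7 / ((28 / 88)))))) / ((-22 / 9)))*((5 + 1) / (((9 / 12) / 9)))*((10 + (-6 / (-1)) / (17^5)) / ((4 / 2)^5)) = -11030811068538 / 2920645849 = -3776.84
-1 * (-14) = 14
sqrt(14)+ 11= 14.74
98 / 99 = 0.99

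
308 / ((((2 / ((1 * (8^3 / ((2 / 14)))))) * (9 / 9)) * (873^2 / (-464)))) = -256098304 / 762129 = -336.03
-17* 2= -34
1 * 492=492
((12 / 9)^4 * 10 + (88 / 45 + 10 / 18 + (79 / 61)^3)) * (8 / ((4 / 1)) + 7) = 3335877272 / 10214145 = 326.59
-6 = -6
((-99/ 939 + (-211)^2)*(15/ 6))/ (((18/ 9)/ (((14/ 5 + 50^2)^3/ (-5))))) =-1365421308039087488/ 7825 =-174494735851640.57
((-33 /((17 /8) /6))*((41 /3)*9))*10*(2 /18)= -216480 /17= -12734.12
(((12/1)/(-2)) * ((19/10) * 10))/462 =-0.25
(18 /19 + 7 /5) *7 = 1561 /95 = 16.43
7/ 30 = 0.23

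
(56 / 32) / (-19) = -7 / 76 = -0.09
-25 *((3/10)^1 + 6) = -315/2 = -157.50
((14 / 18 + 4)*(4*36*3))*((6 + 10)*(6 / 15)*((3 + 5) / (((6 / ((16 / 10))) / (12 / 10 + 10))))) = 39452672 / 125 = 315621.38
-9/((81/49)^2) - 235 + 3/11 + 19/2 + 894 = 10672955/16038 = 665.48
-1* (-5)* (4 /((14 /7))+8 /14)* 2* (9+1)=1800 /7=257.14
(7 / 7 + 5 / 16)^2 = 441 / 256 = 1.72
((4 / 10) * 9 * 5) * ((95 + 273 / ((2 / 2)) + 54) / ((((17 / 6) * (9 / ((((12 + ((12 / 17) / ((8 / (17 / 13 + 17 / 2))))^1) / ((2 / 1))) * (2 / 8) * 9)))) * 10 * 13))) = 3811293 / 114920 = 33.16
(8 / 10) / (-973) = -4 / 4865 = -0.00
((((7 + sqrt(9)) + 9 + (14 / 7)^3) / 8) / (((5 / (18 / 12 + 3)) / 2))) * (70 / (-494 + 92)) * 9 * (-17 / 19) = 86751 / 10184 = 8.52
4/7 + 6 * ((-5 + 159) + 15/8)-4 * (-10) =27323/28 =975.82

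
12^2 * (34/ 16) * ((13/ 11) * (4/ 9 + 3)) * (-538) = -7371676/ 11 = -670152.36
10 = 10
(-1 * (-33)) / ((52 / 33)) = 1089 / 52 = 20.94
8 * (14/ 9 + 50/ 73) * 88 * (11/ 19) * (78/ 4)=74094592/ 4161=17806.92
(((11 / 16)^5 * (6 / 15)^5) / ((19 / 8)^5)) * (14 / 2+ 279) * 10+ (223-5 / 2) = 682659029219 / 3095123750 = 220.56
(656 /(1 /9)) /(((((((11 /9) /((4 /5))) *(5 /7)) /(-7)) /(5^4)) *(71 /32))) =-10668021.51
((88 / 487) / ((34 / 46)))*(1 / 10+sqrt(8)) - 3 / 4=-120137 / 165580+4048*sqrt(2) / 8279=-0.03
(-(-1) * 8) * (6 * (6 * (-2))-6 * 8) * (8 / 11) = -7680 / 11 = -698.18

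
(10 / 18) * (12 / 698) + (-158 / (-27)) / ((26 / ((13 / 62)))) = 33151 / 584226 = 0.06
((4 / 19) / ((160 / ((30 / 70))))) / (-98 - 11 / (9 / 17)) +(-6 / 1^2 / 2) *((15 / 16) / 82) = -31994253 / 932681120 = -0.03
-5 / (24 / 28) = -35 / 6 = -5.83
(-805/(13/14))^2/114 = 6592.59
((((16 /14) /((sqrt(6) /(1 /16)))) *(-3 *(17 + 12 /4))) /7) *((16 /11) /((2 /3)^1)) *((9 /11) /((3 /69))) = -24840 *sqrt(6) /5929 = -10.26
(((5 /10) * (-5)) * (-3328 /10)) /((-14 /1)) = -416 /7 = -59.43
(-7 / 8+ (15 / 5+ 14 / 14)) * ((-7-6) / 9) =-325 / 72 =-4.51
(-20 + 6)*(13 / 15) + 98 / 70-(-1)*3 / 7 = -10.30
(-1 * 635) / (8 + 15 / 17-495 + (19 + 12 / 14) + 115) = 1.81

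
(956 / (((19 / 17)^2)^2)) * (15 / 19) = 1197691140 / 2476099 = 483.70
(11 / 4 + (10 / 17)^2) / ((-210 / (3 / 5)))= -3579 / 404600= -0.01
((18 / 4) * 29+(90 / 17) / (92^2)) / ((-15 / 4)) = -3129579 / 89930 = -34.80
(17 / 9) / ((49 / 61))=1037 / 441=2.35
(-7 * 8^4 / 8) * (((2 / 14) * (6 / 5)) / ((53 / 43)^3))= -244245504 / 744385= -328.12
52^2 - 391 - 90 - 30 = 2193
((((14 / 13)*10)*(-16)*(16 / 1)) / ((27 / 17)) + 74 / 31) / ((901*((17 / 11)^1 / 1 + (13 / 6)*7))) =-414957532 / 3604523481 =-0.12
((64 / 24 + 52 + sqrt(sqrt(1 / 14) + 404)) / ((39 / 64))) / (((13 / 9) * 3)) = 32 * sqrt(14 * sqrt(14) + 79184) / 1183 + 10496 / 507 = 28.32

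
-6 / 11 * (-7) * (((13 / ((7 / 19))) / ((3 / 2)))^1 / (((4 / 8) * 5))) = 1976 / 55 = 35.93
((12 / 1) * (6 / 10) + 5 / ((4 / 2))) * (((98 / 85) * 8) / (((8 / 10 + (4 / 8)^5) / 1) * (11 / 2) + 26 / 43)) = 104642048 / 6054465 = 17.28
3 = 3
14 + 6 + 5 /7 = 145 /7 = 20.71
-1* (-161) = 161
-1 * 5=-5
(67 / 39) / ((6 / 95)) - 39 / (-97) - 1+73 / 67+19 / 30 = 107692292 / 3801915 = 28.33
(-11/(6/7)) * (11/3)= -847/18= -47.06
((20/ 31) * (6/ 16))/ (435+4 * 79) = 15/ 46562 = 0.00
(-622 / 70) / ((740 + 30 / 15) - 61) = -311 / 23835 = -0.01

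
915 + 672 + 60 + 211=1858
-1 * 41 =-41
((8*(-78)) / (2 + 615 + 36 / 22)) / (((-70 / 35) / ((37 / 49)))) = 0.38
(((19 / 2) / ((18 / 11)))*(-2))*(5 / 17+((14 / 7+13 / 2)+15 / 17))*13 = -893893 / 612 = -1460.61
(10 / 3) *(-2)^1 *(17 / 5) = -68 / 3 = -22.67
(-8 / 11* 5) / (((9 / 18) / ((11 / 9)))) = -80 / 9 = -8.89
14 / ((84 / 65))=65 / 6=10.83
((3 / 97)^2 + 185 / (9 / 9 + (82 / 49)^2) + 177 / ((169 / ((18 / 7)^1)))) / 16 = 260889661441 / 81255183100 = 3.21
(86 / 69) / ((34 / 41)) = 1763 / 1173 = 1.50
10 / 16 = 5 / 8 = 0.62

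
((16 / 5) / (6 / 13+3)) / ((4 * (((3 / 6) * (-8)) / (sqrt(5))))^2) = 0.02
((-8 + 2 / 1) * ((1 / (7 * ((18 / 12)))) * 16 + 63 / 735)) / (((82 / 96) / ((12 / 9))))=-21632 / 1435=-15.07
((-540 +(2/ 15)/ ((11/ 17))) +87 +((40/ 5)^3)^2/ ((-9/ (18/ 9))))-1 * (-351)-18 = -28895138/ 495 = -58374.02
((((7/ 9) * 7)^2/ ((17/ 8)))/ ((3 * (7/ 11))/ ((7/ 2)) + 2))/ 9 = 7546/ 12393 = 0.61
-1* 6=-6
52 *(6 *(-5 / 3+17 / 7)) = 1664 / 7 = 237.71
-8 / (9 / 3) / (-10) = 4 / 15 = 0.27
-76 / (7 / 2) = -152 / 7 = -21.71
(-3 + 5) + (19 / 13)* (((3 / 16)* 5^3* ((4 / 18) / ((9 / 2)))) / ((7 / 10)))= 21703 / 4914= 4.42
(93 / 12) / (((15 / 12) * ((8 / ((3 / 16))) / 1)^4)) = 2511 / 1342177280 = 0.00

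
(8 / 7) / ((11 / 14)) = 16 / 11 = 1.45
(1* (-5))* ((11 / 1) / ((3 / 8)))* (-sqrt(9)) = 440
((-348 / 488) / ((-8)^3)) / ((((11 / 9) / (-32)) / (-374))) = 13311 / 976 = 13.64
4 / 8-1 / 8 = 3 / 8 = 0.38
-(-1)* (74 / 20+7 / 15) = 25 / 6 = 4.17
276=276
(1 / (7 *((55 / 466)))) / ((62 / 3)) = 0.06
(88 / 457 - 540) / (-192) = 61673 / 21936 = 2.81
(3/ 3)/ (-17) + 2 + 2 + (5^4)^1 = 10692/ 17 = 628.94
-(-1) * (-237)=-237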